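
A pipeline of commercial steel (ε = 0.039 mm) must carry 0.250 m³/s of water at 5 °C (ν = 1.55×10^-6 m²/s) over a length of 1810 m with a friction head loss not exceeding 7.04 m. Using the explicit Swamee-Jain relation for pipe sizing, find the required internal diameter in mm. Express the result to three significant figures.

Swamee-Jain (Type III): D = 0.66·[ε^1.25·(LQ²/(gh_f))^4.75 + ν·Q^9.4·(L/(gh_f))^5.2]^0.04
LQ²/(gh_f) = 1.638; L/(gh_f) = 26.21
Term 1 = ε^1.25·(…)^4.75 = 3.21×10^-5; Term 2 = ν·Q^9.4·(…)^5.2 = 8.07×10^-5
D = 0.66·(3.21×10^-5 + 8.07×10^-5)^0.04 = 0.4588 m = 459 mm
Check: V = 1.51 m/s, Re = 4.48×10^5, f = 0.01449, h_f = 6.66 m ≈ 7.04 m ✓

D ≈ 459 mm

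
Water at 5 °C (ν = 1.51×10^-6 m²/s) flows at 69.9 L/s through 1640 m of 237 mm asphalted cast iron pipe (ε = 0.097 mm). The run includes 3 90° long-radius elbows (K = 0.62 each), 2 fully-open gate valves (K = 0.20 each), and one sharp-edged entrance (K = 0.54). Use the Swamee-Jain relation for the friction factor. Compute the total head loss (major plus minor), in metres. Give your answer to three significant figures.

V = 4Q/(πD²) = 1.584 m/s; V²/2g = 0.1280 m
Re = 2.49×10^5, ε/D = 4.09×10^-4 → f = 0.01807 (Swamee-Jain)
Major: h_f = f(L/D)·V²/2g = 0.01807·6920·0.1280 = 16.00 m
Minor: ΣK = 2.80; h_m = ΣK·V²/2g = 0.3583 m
Total H_L = 16.00 + 0.3583 = 16.36 m

H_L ≈ 16.4 m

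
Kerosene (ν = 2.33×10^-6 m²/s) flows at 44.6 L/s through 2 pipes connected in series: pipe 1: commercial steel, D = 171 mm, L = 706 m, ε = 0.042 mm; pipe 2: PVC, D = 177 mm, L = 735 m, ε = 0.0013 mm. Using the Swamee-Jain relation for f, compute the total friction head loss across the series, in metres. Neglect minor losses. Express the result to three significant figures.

Pipe 1: V = 1.942 m/s, Re = 1.43×10^5, ε/D = 2.46×10^-4, f = 0.01824, h_1 = f(L/D)V²/2g = 14.47 m
Pipe 2: V = 1.813 m/s, Re = 1.38×10^5, ε/D = 7.34×10^-6, f = 0.01678, h_2 = f(L/D)V²/2g = 11.67 m
Series → Q common, losses add: H = Σh = 26.14 m

H ≈ 26.1 m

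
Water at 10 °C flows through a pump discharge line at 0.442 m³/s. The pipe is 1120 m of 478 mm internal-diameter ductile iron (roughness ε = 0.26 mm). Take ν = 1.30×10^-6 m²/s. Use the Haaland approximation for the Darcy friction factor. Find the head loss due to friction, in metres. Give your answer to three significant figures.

h_f ≈ 12.7 m

V = 4Q/(πD²) = 4·0.442/(π·0.478²) = 2.463 m/s
Re = VD/ν = 2.463·0.478/1.30×10^-6 = 9.06×10^5 → turbulent
ε/D = 0.26/478 = 5.44×10^-4
Haaland: f = 0.01751
h_f = f(L/D)V²/(2g) = 0.01751·(1120/0.478)·2.463²/(2·9.81) = 12.69 m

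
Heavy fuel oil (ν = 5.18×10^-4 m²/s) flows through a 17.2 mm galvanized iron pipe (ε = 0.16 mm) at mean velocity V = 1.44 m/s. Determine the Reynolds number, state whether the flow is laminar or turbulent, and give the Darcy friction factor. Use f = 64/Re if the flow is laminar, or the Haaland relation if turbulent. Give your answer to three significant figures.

Re = VD/ν = 1.440·0.0172/5.18×10^-4 = 47.8
Re < 2300 → laminar → f = 64/Re = 1.339

Re ≈ 47.8; laminar; f = 64/Re ≈ 1.34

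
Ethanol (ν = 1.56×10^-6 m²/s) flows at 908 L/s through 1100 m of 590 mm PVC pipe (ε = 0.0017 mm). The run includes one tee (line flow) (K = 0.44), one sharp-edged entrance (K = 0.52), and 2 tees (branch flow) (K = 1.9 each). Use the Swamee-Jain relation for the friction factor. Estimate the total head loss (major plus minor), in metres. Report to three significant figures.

V = 4Q/(πD²) = 3.321 m/s; V²/2g = 0.5622 m
Re = 1.26×10^6, ε/D = 2.88×10^-6 → f = 0.01126 (Swamee-Jain)
Major: h_f = f(L/D)·V²/2g = 0.01126·1864·0.5622 = 11.80 m
Minor: ΣK = 4.76; h_m = ΣK·V²/2g = 2.676 m
Total H_L = 11.80 + 2.676 = 14.48 m

H_L ≈ 14.5 m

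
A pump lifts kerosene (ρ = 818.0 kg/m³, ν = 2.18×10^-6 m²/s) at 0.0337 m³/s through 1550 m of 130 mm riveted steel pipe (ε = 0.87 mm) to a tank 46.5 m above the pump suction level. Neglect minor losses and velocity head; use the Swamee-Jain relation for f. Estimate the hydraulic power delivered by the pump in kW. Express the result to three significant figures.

V = 4Q/(πD²) = 2.539 m/s; Re = 1.51×10^5; ε/D = 0.00669; f = 0.03395
h_f = f(L/D)V²/2g = 133.0 m
Total head H = z + h_f = 46.5 + 133.0 = 179.5 m
P_hyd = ρgQH = 818.0·9.81·0.0337·179.5 = 48.54 kW

P_hyd ≈ 48.5 kW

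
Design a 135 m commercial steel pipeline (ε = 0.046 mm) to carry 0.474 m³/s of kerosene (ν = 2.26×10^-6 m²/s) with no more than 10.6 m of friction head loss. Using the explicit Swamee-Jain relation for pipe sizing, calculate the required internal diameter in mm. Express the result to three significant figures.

Swamee-Jain (Type III): D = 0.66·[ε^1.25·(LQ²/(gh_f))^4.75 + ν·Q^9.4·(L/(gh_f))^5.2]^0.04
LQ²/(gh_f) = 0.2917; L/(gh_f) = 1.298
Term 1 = ε^1.25·(…)^4.75 = 1.09×10^-8; Term 2 = ν·Q^9.4·(…)^5.2 = 7.87×10^-9
D = 0.66·(1.09×10^-8 + 7.87×10^-9)^0.04 = 0.3239 m = 324 mm
Check: V = 5.75 m/s, Re = 8.24×10^5, f = 0.01429, h_f = 10.0 m ≈ 10.6 m ✓

D ≈ 324 mm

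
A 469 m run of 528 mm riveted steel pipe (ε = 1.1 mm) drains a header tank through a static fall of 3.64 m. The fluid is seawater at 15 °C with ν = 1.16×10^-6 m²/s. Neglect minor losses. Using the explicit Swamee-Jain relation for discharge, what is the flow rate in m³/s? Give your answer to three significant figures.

Q ≈ 0.402 m³/s

Swamee-Jain (Type II): Q = -0.965·√(gD⁵h_f/L)·ln[ε/(3.7D) + √(3.17ν²L/(gD³h_f))]
√(gD⁵h_f/L) = √(9.81·0.528⁵·3.64/469) = 0.05590
ε/(3.7D) = 5.63×10^-4; √(3.17ν²L/(gD³h_f)) = 1.95×10^-5
Q = -0.965·0.05590·ln(5.826×10^-4) = 0.4017 m³/s
Check: V = 1.83 m/s, Re = 8.35×10^5, f = 0.02397, h_f = 3.65 m ≈ 3.64 m ✓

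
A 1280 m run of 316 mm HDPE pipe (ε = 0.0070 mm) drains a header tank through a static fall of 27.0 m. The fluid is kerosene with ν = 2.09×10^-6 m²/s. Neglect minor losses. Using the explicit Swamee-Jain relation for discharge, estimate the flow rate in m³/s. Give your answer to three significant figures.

Q ≈ 0.243 m³/s

Swamee-Jain (Type II): Q = -0.965·√(gD⁵h_f/L)·ln[ε/(3.7D) + √(3.17ν²L/(gD³h_f))]
√(gD⁵h_f/L) = √(9.81·0.316⁵·27.0/1280) = 0.02553
ε/(3.7D) = 5.99×10^-6; √(3.17ν²L/(gD³h_f)) = 4.61×10^-5
Q = -0.965·0.02553·ln(5.204×10^-5) = 0.2430 m³/s
Check: V = 3.10 m/s, Re = 4.69×10^5, f = 0.01358, h_f = 26.9 m ≈ 27.0 m ✓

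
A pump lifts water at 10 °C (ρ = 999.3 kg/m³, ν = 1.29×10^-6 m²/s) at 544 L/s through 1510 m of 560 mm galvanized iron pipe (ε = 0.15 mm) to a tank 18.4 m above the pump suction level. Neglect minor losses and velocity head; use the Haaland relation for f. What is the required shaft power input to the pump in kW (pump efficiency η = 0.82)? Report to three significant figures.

P_shaft ≈ 186 kW

V = 4Q/(πD²) = 2.209 m/s; Re = 9.59×10^5; ε/D = 2.68×10^-4; f = 0.01533
h_f = f(L/D)V²/2g = 10.28 m
Total head H = z + h_f = 18.4 + 10.28 = 28.68 m
P_hyd = ρgQH = 999.3·9.81·0.544·28.68 = 152.9 kW
P_shaft = P_hyd/η = 152.9/0.82 = 186.5 kW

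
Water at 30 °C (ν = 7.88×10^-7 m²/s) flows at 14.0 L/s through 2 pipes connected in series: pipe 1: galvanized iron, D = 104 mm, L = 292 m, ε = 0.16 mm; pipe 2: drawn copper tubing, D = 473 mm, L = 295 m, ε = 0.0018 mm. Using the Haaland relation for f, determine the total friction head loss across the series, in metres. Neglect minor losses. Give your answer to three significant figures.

Pipe 1: V = 1.648 m/s, Re = 2.18×10^5, ε/D = 0.00154, f = 0.02277, h_1 = f(L/D)V²/2g = 8.852 m
Pipe 2: V = 0.07967 m/s, Re = 4.78×10^4, ε/D = 3.81×10^-6, f = 0.02093, h_2 = f(L/D)V²/2g = 0.004223 m
Series → Q common, losses add: H = Σh = 8.856 m

H ≈ 8.86 m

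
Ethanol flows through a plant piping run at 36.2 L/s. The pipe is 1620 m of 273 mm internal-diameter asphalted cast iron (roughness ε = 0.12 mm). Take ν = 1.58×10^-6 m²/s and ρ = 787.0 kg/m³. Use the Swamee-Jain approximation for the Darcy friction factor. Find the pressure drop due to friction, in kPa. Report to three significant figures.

V = 4Q/(πD²) = 4·0.0362/(π·0.273²) = 0.6184 m/s
Re = VD/ν = 0.6184·0.273/1.58×10^-6 = 1.07×10^5 → turbulent
ε/D = 0.12/273 = 4.40×10^-4
Swamee-Jain: f = 0.01997
h_f = f(L/D)V²/(2g) = 0.01997·(1620/0.273)·0.6184²/(2·9.81) = 2.310 m
Δp = ρg·h_f = 787.0·9.81·2.310 = 17.84 kPa

Δp ≈ 17.8 kPa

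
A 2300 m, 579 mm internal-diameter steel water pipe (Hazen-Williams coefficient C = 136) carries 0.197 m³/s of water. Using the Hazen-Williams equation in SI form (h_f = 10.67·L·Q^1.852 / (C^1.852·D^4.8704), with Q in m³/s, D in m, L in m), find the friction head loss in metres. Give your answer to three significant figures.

h_f ≈ 1.94 m

h_f = 10.67·2300·0.197^1.852 / (136^1.852·0.579^4.8704) = 1.940 m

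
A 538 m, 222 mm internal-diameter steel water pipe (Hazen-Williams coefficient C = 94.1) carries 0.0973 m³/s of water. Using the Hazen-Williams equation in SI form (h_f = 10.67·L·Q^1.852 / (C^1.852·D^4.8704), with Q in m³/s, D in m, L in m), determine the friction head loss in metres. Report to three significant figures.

h_f = 10.67·538·0.0973^1.852 / (94.1^1.852·0.222^4.8704) = 25.90 m

h_f ≈ 25.9 m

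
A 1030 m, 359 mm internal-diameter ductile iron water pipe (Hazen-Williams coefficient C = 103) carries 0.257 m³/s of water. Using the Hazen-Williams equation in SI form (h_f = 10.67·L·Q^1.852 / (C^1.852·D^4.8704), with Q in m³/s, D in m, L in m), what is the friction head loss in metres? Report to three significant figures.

h_f ≈ 24.4 m

h_f = 10.67·1030·0.257^1.852 / (103^1.852·0.359^4.8704) = 24.39 m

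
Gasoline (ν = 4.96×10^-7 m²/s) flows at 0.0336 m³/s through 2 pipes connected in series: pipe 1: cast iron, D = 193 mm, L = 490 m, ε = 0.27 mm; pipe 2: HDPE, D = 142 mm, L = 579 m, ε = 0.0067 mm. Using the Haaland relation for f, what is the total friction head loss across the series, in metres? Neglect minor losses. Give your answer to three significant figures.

H ≈ 16.1 m

Pipe 1: V = 1.149 m/s, Re = 4.47×10^5, ε/D = 0.00140, f = 0.02185, h_1 = f(L/D)V²/2g = 3.729 m
Pipe 2: V = 2.122 m/s, Re = 6.07×10^5, ε/D = 4.72×10^-5, f = 0.01327, h_2 = f(L/D)V²/2g = 12.42 m
Series → Q common, losses add: H = Σh = 16.14 m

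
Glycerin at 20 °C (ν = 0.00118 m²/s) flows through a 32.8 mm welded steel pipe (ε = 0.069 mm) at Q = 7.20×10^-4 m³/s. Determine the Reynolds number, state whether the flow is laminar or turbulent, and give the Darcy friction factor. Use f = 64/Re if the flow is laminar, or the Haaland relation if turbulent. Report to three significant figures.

Re ≈ 23.7; laminar; f = 64/Re ≈ 2.70

V = 4Q/(πD²) = 0.8521 m/s
Re = VD/ν = 0.8521·0.0328/0.00118 = 23.7
Re < 2300 → laminar → f = 64/Re = 2.702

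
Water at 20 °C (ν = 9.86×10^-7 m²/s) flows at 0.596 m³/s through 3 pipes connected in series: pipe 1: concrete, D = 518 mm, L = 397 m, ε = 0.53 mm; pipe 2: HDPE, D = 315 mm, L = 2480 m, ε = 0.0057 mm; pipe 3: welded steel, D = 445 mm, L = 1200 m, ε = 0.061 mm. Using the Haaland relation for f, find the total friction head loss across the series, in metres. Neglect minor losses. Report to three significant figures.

Pipe 1: V = 2.828 m/s, Re = 1.49×10^6, ε/D = 0.00102, f = 0.01996, h_1 = f(L/D)V²/2g = 6.237 m
Pipe 2: V = 7.648 m/s, Re = 2.44×10^6, ε/D = 1.81×10^-5, f = 0.01063, h_2 = f(L/D)V²/2g = 249.6 m
Pipe 3: V = 3.832 m/s, Re = 1.73×10^6, ε/D = 1.37×10^-4, f = 0.01343, h_3 = f(L/D)V²/2g = 27.10 m
Series → Q common, losses add: H = Σh = 282.9 m

H ≈ 283 m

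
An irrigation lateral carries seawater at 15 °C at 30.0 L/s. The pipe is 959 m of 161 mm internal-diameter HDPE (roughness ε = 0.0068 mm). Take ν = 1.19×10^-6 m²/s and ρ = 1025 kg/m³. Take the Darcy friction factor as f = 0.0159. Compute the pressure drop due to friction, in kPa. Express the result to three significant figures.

V = 4Q/(πD²) = 4·0.0300/(π·0.161²) = 1.474 m/s
h_f = f(L/D)V²/(2g) = 0.01590·(959/0.161)·1.474²/(2·9.81) = 10.48 m
Δp = ρg·h_f = 1025·9.81·10.48 = 105.4 kPa

Δp ≈ 105 kPa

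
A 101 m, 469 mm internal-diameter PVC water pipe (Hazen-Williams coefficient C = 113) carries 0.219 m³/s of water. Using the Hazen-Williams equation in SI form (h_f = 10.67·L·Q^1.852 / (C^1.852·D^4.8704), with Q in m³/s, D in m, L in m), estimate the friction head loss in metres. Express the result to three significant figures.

h_f ≈ 0.408 m

h_f = 10.67·101·0.219^1.852 / (113^1.852·0.469^4.8704) = 0.4076 m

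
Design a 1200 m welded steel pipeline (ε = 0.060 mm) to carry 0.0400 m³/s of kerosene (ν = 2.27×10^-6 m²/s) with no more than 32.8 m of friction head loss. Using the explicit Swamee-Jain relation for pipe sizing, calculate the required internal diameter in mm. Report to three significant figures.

Swamee-Jain (Type III): D = 0.66·[ε^1.25·(LQ²/(gh_f))^4.75 + ν·Q^9.4·(L/(gh_f))^5.2]^0.04
LQ²/(gh_f) = 0.005967; L/(gh_f) = 3.729
Term 1 = ε^1.25·(…)^4.75 = 1.44×10^-16; Term 2 = ν·Q^9.4·(…)^5.2 = 1.54×10^-16
D = 0.66·(1.44×10^-16 + 1.54×10^-16)^0.04 = 0.1579 m = 158 mm
Check: V = 2.04 m/s, Re = 1.42×10^5, f = 0.01898, h_f = 30.6 m ≈ 32.8 m ✓

D ≈ 158 mm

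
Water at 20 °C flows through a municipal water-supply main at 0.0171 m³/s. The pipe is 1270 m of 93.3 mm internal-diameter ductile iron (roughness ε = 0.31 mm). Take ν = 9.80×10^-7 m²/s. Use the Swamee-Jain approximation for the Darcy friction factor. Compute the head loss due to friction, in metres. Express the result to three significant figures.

V = 4Q/(πD²) = 4·0.0171/(π·0.0933²) = 2.501 m/s
Re = VD/ν = 2.501·0.0933/9.80×10^-7 = 2.38×10^5 → turbulent
ε/D = 0.31/93.3 = 0.00332
Swamee-Jain: f = 0.02763
h_f = f(L/D)V²/(2g) = 0.02763·(1270/0.0933)·2.501²/(2·9.81) = 119.9 m

h_f ≈ 120 m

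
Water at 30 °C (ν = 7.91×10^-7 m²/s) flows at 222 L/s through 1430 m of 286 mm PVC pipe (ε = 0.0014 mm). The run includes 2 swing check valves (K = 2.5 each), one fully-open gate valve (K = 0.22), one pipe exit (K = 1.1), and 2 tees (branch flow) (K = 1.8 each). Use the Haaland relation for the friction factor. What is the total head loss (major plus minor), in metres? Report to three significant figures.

V = 4Q/(πD²) = 3.456 m/s; V²/2g = 0.6086 m
Re = 1.25×10^6, ε/D = 4.90×10^-6 → f = 0.01126 (Haaland)
Major: h_f = f(L/D)·V²/2g = 0.01126·5000·0.6086 = 34.27 m
Minor: ΣK = 9.92; h_m = ΣK·V²/2g = 6.038 m
Total H_L = 34.27 + 6.038 = 40.31 m

H_L ≈ 40.3 m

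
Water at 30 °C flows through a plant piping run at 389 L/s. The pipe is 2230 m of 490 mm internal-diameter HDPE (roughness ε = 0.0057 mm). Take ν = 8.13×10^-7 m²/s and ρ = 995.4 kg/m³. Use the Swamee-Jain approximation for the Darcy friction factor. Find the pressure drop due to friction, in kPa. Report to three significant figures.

V = 4Q/(πD²) = 4·0.389/(π·0.490²) = 2.063 m/s
Re = VD/ν = 2.063·0.490/8.13×10^-7 = 1.24×10^6 → turbulent
ε/D = 0.0057/490 = 1.16×10^-5
Swamee-Jain: f = 0.01152
h_f = f(L/D)V²/(2g) = 0.01152·(2230/0.490)·2.063²/(2·9.81) = 11.37 m
Δp = ρg·h_f = 995.4·9.81·11.37 = 111.0 kPa

Δp ≈ 111 kPa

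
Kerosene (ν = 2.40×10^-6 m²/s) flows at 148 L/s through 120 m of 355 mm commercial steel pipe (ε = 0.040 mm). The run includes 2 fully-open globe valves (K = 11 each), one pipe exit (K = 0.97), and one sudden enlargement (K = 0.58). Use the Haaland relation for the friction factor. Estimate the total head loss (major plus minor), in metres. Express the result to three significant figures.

V = 4Q/(πD²) = 1.495 m/s; V²/2g = 0.1140 m
Re = 2.21×10^5, ε/D = 1.13×10^-4 → f = 0.01603 (Haaland)
Major: h_f = f(L/D)·V²/2g = 0.01603·338.0·0.1140 = 0.6174 m
Minor: ΣK = 23.6; h_m = ΣK·V²/2g = 2.684 m
Total H_L = 0.6174 + 2.684 = 3.301 m

H_L ≈ 3.30 m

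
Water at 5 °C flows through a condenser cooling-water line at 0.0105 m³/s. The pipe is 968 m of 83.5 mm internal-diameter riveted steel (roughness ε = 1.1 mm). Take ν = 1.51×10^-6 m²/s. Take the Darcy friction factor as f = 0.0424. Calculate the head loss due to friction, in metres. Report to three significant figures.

V = 4Q/(πD²) = 4·0.0105/(π·0.0835²) = 1.917 m/s
h_f = f(L/D)V²/(2g) = 0.04240·(968/0.0835)·1.917²/(2·9.81) = 92.11 m

h_f ≈ 92.1 m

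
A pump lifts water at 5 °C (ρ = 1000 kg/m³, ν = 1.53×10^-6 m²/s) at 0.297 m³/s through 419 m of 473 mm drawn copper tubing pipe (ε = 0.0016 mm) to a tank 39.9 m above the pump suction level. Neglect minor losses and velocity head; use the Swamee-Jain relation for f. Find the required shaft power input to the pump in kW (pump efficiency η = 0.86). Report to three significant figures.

P_shaft ≈ 141 kW

V = 4Q/(πD²) = 1.690 m/s; Re = 5.23×10^5; ε/D = 3.38×10^-6; f = 0.01304
h_f = f(L/D)V²/2g = 1.683 m
Total head H = z + h_f = 39.9 + 1.683 = 41.58 m
P_hyd = ρgQH = 1000·9.81·0.297·41.58 = 121.2 kW
P_shaft = P_hyd/η = 121.2/0.86 = 140.9 kW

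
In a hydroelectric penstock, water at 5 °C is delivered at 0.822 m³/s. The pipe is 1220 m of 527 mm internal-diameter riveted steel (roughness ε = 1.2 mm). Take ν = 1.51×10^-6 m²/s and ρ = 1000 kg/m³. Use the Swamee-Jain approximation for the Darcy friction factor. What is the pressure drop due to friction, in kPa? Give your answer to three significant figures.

V = 4Q/(πD²) = 4·0.822/(π·0.527²) = 3.768 m/s
Re = VD/ν = 3.768·0.527/1.51×10^-6 = 1.32×10^6 → turbulent
ε/D = 1.2/527 = 0.00228
Swamee-Jain: f = 0.02444
h_f = f(L/D)V²/(2g) = 0.02444·(1220/0.527)·3.768²/(2·9.81) = 40.95 m
Δp = ρg·h_f = 1000·9.81·40.95 = 401.7 kPa

Δp ≈ 402 kPa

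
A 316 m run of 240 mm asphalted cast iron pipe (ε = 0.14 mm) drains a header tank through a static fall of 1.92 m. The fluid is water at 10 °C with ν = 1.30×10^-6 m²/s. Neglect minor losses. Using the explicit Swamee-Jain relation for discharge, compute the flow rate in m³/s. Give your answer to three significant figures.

Swamee-Jain (Type II): Q = -0.965·√(gD⁵h_f/L)·ln[ε/(3.7D) + √(3.17ν²L/(gD³h_f))]
√(gD⁵h_f/L) = √(9.81·0.240⁵·1.92/316) = 0.006889
ε/(3.7D) = 1.58×10^-4; √(3.17ν²L/(gD³h_f)) = 8.06×10^-5
Q = -0.965·0.006889·ln(2.383×10^-4) = 0.05546 m³/s
Check: V = 1.23 m/s, Re = 2.26×10^5, f = 0.01917, h_f = 1.93 m ≈ 1.92 m ✓

Q ≈ 0.0555 m³/s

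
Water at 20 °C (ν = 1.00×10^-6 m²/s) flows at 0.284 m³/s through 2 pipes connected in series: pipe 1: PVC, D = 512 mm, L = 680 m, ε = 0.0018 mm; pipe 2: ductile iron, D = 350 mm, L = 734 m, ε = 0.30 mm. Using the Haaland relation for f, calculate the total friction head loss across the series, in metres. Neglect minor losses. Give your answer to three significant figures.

H ≈ 19.5 m

Pipe 1: V = 1.379 m/s, Re = 7.06×10^5, ε/D = 3.52×10^-6, f = 0.01234, h_1 = f(L/D)V²/2g = 1.589 m
Pipe 2: V = 2.952 m/s, Re = 1.03×10^6, ε/D = 8.57×10^-4, f = 0.01925, h_2 = f(L/D)V²/2g = 17.92 m
Series → Q common, losses add: H = Σh = 19.51 m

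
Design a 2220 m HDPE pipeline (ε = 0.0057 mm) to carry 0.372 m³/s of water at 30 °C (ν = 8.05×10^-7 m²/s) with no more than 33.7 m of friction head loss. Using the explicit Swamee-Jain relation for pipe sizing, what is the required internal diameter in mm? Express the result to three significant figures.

D ≈ 388 mm

Swamee-Jain (Type III): D = 0.66·[ε^1.25·(LQ²/(gh_f))^4.75 + ν·Q^9.4·(L/(gh_f))^5.2]^0.04
LQ²/(gh_f) = 0.9293; L/(gh_f) = 6.715
Term 1 = ε^1.25·(…)^4.75 = 1.97×10^-7; Term 2 = ν·Q^9.4·(…)^5.2 = 1.48×10^-6
D = 0.66·(1.97×10^-7 + 1.48×10^-6)^0.04 = 0.3877 m = 388 mm
Check: V = 3.15 m/s, Re = 1.52×10^6, f = 0.01129, h_f = 32.7 m ≈ 33.7 m ✓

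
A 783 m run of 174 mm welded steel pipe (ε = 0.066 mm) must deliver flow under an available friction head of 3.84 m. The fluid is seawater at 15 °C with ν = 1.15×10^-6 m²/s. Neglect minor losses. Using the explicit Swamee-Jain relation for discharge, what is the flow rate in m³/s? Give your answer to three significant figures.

Q ≈ 0.0224 m³/s

Swamee-Jain (Type II): Q = -0.965·√(gD⁵h_f/L)·ln[ε/(3.7D) + √(3.17ν²L/(gD³h_f))]
√(gD⁵h_f/L) = √(9.81·0.174⁵·3.84/783) = 0.002770
ε/(3.7D) = 1.03×10^-4; √(3.17ν²L/(gD³h_f)) = 1.29×10^-4
Q = -0.965·0.002770·ln(2.311×10^-4) = 0.02238 m³/s
Check: V = 0.941 m/s, Re = 1.42×10^5, f = 0.01898, h_f = 3.86 m ≈ 3.84 m ✓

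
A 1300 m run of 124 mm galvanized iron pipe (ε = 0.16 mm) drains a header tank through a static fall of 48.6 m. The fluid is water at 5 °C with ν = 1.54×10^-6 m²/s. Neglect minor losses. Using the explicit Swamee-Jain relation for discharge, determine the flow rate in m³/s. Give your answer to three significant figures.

Swamee-Jain (Type II): Q = -0.965·√(gD⁵h_f/L)·ln[ε/(3.7D) + √(3.17ν²L/(gD³h_f))]
√(gD⁵h_f/L) = √(9.81·0.124⁵·48.6/1300) = 0.003279
ε/(3.7D) = 3.49×10^-4; √(3.17ν²L/(gD³h_f)) = 1.04×10^-4
Q = -0.965·0.003279·ln(4.524×10^-4) = 0.02437 m³/s
Check: V = 2.02 m/s, Re = 1.62×10^5, f = 0.02252, h_f = 49.0 m ≈ 48.6 m ✓

Q ≈ 0.0244 m³/s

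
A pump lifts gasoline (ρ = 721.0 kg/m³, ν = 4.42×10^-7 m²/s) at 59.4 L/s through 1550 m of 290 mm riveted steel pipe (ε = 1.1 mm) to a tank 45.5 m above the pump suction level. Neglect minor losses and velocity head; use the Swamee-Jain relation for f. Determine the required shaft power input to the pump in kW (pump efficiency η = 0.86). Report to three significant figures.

V = 4Q/(πD²) = 0.8993 m/s; Re = 5.90×10^5; ε/D = 0.00379; f = 0.02827
h_f = f(L/D)V²/2g = 6.228 m
Total head H = z + h_f = 45.5 + 6.228 = 51.73 m
P_hyd = ρgQH = 721.0·9.81·0.0594·51.73 = 21.73 kW
P_shaft = P_hyd/η = 21.73/0.86 = 25.27 kW

P_shaft ≈ 25.3 kW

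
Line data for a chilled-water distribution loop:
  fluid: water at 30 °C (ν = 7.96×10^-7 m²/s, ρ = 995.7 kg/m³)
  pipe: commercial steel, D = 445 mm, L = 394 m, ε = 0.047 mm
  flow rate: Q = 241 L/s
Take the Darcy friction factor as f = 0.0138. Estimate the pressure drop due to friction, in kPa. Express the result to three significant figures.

V = 4Q/(πD²) = 4·0.241/(π·0.445²) = 1.550 m/s
h_f = f(L/D)V²/(2g) = 0.01380·(394/0.445)·1.550²/(2·9.81) = 1.495 m
Δp = ρg·h_f = 995.7·9.81·1.495 = 14.61 kPa

Δp ≈ 14.6 kPa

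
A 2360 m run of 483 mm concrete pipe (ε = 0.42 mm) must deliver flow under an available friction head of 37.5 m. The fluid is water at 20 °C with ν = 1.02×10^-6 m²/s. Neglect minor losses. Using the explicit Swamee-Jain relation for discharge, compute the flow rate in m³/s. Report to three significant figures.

Swamee-Jain (Type II): Q = -0.965·√(gD⁵h_f/L)·ln[ε/(3.7D) + √(3.17ν²L/(gD³h_f))]
√(gD⁵h_f/L) = √(9.81·0.483⁵·37.5/2360) = 0.06401
ε/(3.7D) = 2.35×10^-4; √(3.17ν²L/(gD³h_f)) = 1.37×10^-5
Q = -0.965·0.06401·ln(2.487×10^-4) = 0.5127 m³/s
Check: V = 2.80 m/s, Re = 1.32×10^6, f = 0.01932, h_f = 37.7 m ≈ 37.5 m ✓

Q ≈ 0.513 m³/s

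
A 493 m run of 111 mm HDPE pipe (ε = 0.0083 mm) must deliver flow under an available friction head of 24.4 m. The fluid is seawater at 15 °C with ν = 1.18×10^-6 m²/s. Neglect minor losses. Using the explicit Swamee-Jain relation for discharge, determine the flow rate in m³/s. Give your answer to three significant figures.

Swamee-Jain (Type II): Q = -0.965·√(gD⁵h_f/L)·ln[ε/(3.7D) + √(3.17ν²L/(gD³h_f))]
√(gD⁵h_f/L) = √(9.81·0.111⁵·24.4/493) = 0.002860
ε/(3.7D) = 2.02×10^-5; √(3.17ν²L/(gD³h_f)) = 8.15×10^-5
Q = -0.965·0.002860·ln(1.017×10^-4) = 0.02537 m³/s
Check: V = 2.62 m/s, Re = 2.47×10^5, f = 0.01565, h_f = 24.4 m ≈ 24.4 m ✓

Q ≈ 0.0254 m³/s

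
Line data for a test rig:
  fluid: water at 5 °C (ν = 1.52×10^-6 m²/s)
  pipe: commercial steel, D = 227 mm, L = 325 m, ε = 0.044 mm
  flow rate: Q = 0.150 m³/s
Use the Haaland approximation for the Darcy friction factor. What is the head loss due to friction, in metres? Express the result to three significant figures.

h_f ≈ 15.1 m

V = 4Q/(πD²) = 4·0.150/(π·0.227²) = 3.706 m/s
Re = VD/ν = 3.706·0.227/1.52×10^-6 = 5.54×10^5 → turbulent
ε/D = 0.044/227 = 1.94×10^-4
Haaland: f = 0.01511
h_f = f(L/D)V²/(2g) = 0.01511·(325/0.227)·3.706²/(2·9.81) = 15.14 m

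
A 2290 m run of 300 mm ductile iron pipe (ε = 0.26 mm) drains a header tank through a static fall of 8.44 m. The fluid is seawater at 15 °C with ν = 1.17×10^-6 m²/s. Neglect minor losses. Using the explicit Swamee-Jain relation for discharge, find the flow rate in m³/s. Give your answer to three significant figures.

Swamee-Jain (Type II): Q = -0.965·√(gD⁵h_f/L)·ln[ε/(3.7D) + √(3.17ν²L/(gD³h_f))]
√(gD⁵h_f/L) = √(9.81·0.300⁵·8.44/2290) = 0.009373
ε/(3.7D) = 2.34×10^-4; √(3.17ν²L/(gD³h_f)) = 6.67×10^-5
Q = -0.965·0.009373·ln(3.009×10^-4) = 0.07334 m³/s
Check: V = 1.04 m/s, Re = 2.66×10^5, f = 0.02030, h_f = 8.50 m ≈ 8.44 m ✓

Q ≈ 0.0733 m³/s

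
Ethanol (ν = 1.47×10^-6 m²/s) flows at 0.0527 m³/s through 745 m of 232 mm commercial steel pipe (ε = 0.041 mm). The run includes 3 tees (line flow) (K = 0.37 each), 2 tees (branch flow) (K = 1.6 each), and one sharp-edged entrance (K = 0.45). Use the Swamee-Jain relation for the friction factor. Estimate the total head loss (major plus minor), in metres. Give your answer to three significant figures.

V = 4Q/(πD²) = 1.247 m/s; V²/2g = 0.07921 m
Re = 1.97×10^5, ε/D = 1.77×10^-4 → f = 0.01701 (Swamee-Jain)
Major: h_f = f(L/D)·V²/2g = 0.01701·3211·0.07921 = 4.326 m
Minor: ΣK = 4.76; h_m = ΣK·V²/2g = 0.3770 m
Total H_L = 4.326 + 0.3770 = 4.703 m

H_L ≈ 4.70 m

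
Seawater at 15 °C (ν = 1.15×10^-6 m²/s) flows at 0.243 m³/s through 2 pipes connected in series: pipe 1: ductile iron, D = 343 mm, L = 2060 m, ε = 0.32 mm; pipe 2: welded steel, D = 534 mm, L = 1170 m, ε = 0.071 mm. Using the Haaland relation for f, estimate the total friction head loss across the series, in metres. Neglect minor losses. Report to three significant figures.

Pipe 1: V = 2.630 m/s, Re = 7.84×10^5, ε/D = 9.33×10^-4, f = 0.01970, h_1 = f(L/D)V²/2g = 41.71 m
Pipe 2: V = 1.085 m/s, Re = 5.04×10^5, ε/D = 1.33×10^-4, f = 0.01461, h_2 = f(L/D)V²/2g = 1.921 m
Series → Q common, losses add: H = Σh = 43.63 m

H ≈ 43.6 m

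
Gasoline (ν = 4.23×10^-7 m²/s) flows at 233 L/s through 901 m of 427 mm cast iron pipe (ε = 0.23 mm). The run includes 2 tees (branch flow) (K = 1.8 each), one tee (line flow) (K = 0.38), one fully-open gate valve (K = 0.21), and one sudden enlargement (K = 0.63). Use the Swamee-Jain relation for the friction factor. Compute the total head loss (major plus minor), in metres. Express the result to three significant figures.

H_L ≈ 5.59 m

V = 4Q/(πD²) = 1.627 m/s; V²/2g = 0.1349 m
Re = 1.64×10^6, ε/D = 5.39×10^-4 → f = 0.01736 (Swamee-Jain)
Major: h_f = f(L/D)·V²/2g = 0.01736·2110·0.1349 = 4.941 m
Minor: ΣK = 4.82; h_m = ΣK·V²/2g = 0.6504 m
Total H_L = 4.941 + 0.6504 = 5.592 m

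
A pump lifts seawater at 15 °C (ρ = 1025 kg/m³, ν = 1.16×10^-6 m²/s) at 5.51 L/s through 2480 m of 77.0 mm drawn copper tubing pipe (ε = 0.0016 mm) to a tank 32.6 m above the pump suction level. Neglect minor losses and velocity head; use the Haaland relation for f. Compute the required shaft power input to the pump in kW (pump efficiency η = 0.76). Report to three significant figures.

V = 4Q/(πD²) = 1.183 m/s; Re = 7.85×10^4; ε/D = 2.08×10^-5; f = 0.01883
h_f = f(L/D)V²/2g = 43.27 m
Total head H = z + h_f = 32.6 + 43.27 = 75.87 m
P_hyd = ρgQH = 1025·9.81·0.00551·75.87 = 4.204 kW
P_shaft = P_hyd/η = 4.204/0.76 = 5.531 kW

P_shaft ≈ 5.53 kW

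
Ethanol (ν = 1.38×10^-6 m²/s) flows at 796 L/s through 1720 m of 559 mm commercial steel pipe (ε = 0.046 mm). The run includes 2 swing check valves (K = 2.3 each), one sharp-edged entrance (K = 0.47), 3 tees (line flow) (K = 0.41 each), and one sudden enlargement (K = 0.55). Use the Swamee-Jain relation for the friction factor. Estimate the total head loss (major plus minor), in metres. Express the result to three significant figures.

H_L ≈ 25.0 m

V = 4Q/(πD²) = 3.243 m/s; V²/2g = 0.5362 m
Re = 1.31×10^6, ε/D = 8.23×10^-5 → f = 0.01293 (Swamee-Jain)
Major: h_f = f(L/D)·V²/2g = 0.01293·3077·0.5362 = 21.34 m
Minor: ΣK = 6.85; h_m = ΣK·V²/2g = 3.673 m
Total H_L = 21.34 + 3.673 = 25.01 m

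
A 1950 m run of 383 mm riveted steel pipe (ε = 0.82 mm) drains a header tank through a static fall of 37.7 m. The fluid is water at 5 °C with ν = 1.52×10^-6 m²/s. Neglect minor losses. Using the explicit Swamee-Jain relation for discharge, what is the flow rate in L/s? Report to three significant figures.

Swamee-Jain (Type II): Q = -0.965·√(gD⁵h_f/L)·ln[ε/(3.7D) + √(3.17ν²L/(gD³h_f))]
√(gD⁵h_f/L) = √(9.81·0.383⁵·37.7/1950) = 0.03954
ε/(3.7D) = 5.79×10^-4; √(3.17ν²L/(gD³h_f)) = 2.62×10^-5
Q = -0.965·0.03954·ln(6.049×10^-4) = 0.2827 m³/s
Check: V = 2.45 m/s, Re = 6.18×10^5, f = 0.02423, h_f = 37.9 m ≈ 37.7 m ✓

Q ≈ 283 L/s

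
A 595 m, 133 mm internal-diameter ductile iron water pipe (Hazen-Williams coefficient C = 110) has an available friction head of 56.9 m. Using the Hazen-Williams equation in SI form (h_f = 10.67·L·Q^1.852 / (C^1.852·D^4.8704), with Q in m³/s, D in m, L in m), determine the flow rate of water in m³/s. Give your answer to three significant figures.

Rearranging: Q = [h_f·C^1.852·D^4.8704 / (10.67·L)]^(1/1.852)
Q = [56.9·110^1.852·0.133^4.8704 / (10.67·595)]^0.540 = 0.04282 m³/s

Q ≈ 0.0428 m³/s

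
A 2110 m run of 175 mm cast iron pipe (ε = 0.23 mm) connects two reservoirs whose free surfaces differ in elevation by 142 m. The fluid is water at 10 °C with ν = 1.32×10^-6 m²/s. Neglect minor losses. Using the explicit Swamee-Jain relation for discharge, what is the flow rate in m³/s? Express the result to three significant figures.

Q ≈ 0.0787 m³/s

Swamee-Jain (Type II): Q = -0.965·√(gD⁵h_f/L)·ln[ε/(3.7D) + √(3.17ν²L/(gD³h_f))]
√(gD⁵h_f/L) = √(9.81·0.175⁵·142/2110) = 0.01041
ε/(3.7D) = 3.55×10^-4; √(3.17ν²L/(gD³h_f)) = 3.95×10^-5
Q = -0.965·0.01041·ln(3.947×10^-4) = 0.07873 m³/s
Check: V = 3.27 m/s, Re = 4.34×10^5, f = 0.02170, h_f = 143 m ≈ 142 m ✓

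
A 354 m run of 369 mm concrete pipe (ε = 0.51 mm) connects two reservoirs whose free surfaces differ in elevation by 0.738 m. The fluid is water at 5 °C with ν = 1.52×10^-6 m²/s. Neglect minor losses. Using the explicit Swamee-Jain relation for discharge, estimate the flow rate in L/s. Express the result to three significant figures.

Swamee-Jain (Type II): Q = -0.965·√(gD⁵h_f/L)·ln[ε/(3.7D) + √(3.17ν²L/(gD³h_f))]
√(gD⁵h_f/L) = √(9.81·0.369⁵·0.738/354) = 0.01183
ε/(3.7D) = 3.74×10^-4; √(3.17ν²L/(gD³h_f)) = 8.44×10^-5
Q = -0.965·0.01183·ln(4.580×10^-4) = 0.08776 m³/s
Check: V = 0.821 m/s, Re = 1.99×10^5, f = 0.02259, h_f = 0.744 m ≈ 0.738 m ✓

Q ≈ 87.8 L/s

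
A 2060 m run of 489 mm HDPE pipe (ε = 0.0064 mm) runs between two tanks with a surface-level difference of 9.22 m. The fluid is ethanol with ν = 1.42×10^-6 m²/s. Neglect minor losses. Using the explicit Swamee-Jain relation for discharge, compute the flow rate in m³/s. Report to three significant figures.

Swamee-Jain (Type II): Q = -0.965·√(gD⁵h_f/L)·ln[ε/(3.7D) + √(3.17ν²L/(gD³h_f))]
√(gD⁵h_f/L) = √(9.81·0.489⁵·9.22/2060) = 0.03504
ε/(3.7D) = 3.54×10^-6; √(3.17ν²L/(gD³h_f)) = 3.53×10^-5
Q = -0.965·0.03504·ln(3.882×10^-5) = 0.3434 m³/s
Check: V = 1.83 m/s, Re = 6.30×10^5, f = 0.01281, h_f = 9.19 m ≈ 9.22 m ✓

Q ≈ 0.343 m³/s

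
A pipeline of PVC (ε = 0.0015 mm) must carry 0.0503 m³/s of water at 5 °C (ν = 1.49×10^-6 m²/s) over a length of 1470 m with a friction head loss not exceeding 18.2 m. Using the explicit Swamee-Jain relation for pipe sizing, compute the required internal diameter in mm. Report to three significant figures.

D ≈ 194 mm

Swamee-Jain (Type III): D = 0.66·[ε^1.25·(LQ²/(gh_f))^4.75 + ν·Q^9.4·(L/(gh_f))^5.2]^0.04
LQ²/(gh_f) = 0.02083; L/(gh_f) = 8.233
Term 1 = ε^1.25·(…)^4.75 = 5.42×10^-16; Term 2 = ν·Q^9.4·(…)^5.2 = 5.36×10^-14
D = 0.66·(5.42×10^-16 + 5.36×10^-14)^0.04 = 0.1945 m = 194 mm
Check: V = 1.69 m/s, Re = 2.21×10^5, f = 0.01531, h_f = 16.9 m ≈ 18.2 m ✓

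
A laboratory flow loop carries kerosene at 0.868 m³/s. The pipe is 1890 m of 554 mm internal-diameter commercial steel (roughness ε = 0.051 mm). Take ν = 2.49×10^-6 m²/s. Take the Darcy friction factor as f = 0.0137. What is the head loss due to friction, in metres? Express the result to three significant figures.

V = 4Q/(πD²) = 4·0.868/(π·0.554²) = 3.601 m/s
h_f = f(L/D)V²/(2g) = 0.01370·(1890/0.554)·3.601²/(2·9.81) = 30.89 m

h_f ≈ 30.9 m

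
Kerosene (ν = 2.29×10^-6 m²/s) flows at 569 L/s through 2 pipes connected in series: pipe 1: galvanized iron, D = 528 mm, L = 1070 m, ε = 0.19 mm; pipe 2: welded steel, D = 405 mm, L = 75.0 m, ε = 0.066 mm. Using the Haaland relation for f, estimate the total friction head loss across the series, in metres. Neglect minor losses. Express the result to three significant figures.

H ≈ 14.1 m

Pipe 1: V = 2.599 m/s, Re = 5.99×10^5, ε/D = 3.60×10^-4, f = 0.01646, h_1 = f(L/D)V²/2g = 11.48 m
Pipe 2: V = 4.417 m/s, Re = 7.81×10^5, ε/D = 1.63×10^-4, f = 0.01440, h_2 = f(L/D)V²/2g = 2.651 m
Series → Q common, losses add: H = Σh = 14.13 m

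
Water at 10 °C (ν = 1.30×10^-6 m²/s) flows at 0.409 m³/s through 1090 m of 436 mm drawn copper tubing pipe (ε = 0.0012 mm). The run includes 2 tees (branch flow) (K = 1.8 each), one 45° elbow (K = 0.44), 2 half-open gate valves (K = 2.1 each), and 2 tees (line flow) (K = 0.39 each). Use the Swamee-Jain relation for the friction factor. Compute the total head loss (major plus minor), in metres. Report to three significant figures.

V = 4Q/(πD²) = 2.739 m/s; V²/2g = 0.3825 m
Re = 9.19×10^5, ε/D = 2.75×10^-6 → f = 0.01184 (Swamee-Jain)
Major: h_f = f(L/D)·V²/2g = 0.01184·2500·0.3825 = 11.32 m
Minor: ΣK = 9.02; h_m = ΣK·V²/2g = 3.450 m
Total H_L = 11.32 + 3.450 = 14.77 m

H_L ≈ 14.8 m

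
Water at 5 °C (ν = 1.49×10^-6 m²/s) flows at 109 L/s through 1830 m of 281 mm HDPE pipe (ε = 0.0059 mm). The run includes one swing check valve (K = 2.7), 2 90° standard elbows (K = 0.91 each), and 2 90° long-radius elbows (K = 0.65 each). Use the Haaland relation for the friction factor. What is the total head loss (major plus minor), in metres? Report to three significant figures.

V = 4Q/(πD²) = 1.758 m/s; V²/2g = 0.1575 m
Re = 3.31×10^5, ε/D = 2.10×10^-5 → f = 0.01427 (Haaland)
Major: h_f = f(L/D)·V²/2g = 0.01427·6512·0.1575 = 14.63 m
Minor: ΣK = 5.82; h_m = ΣK·V²/2g = 0.9164 m
Total H_L = 14.63 + 0.9164 = 15.54 m

H_L ≈ 15.5 m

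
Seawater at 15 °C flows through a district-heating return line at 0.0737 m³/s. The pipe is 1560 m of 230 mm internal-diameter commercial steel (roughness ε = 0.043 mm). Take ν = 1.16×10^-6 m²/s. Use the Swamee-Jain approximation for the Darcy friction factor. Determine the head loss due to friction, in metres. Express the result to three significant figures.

V = 4Q/(πD²) = 4·0.0737/(π·0.230²) = 1.774 m/s
Re = VD/ν = 1.774·0.230/1.16×10^-6 = 3.52×10^5 → turbulent
ε/D = 0.043/230 = 1.87×10^-4
Swamee-Jain: f = 0.01592
h_f = f(L/D)V²/(2g) = 0.01592·(1560/0.230)·1.774²/(2·9.81) = 17.32 m

h_f ≈ 17.3 m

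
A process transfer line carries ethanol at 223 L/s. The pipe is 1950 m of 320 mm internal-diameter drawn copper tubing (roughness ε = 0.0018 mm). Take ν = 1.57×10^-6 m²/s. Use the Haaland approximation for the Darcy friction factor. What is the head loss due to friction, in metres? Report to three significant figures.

h_f ≈ 30.7 m

V = 4Q/(πD²) = 4·0.223/(π·0.320²) = 2.773 m/s
Re = VD/ν = 2.773·0.320/1.57×10^-6 = 5.65×10^5 → turbulent
ε/D = 0.0018/320 = 5.62×10^-6
Haaland: f = 0.01285
h_f = f(L/D)V²/(2g) = 0.01285·(1950/0.320)·2.773²/(2·9.81) = 30.68 m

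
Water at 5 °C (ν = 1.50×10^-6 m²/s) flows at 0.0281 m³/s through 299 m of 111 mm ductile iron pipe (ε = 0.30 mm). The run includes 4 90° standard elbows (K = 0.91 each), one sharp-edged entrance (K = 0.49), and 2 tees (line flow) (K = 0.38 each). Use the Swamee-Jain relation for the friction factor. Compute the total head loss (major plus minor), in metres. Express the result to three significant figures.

V = 4Q/(πD²) = 2.904 m/s; V²/2g = 0.4298 m
Re = 2.15×10^5, ε/D = 0.00270 → f = 0.02626 (Swamee-Jain)
Major: h_f = f(L/D)·V²/2g = 0.02626·2694·0.4298 = 30.40 m
Minor: ΣK = 4.89; h_m = ΣK·V²/2g = 2.102 m
Total H_L = 30.40 + 2.102 = 32.51 m

H_L ≈ 32.5 m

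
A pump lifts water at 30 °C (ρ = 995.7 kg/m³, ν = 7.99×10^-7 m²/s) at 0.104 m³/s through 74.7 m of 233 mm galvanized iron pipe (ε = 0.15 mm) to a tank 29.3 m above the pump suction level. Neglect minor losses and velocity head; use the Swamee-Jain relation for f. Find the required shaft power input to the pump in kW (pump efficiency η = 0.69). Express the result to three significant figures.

V = 4Q/(πD²) = 2.439 m/s; Re = 7.11×10^5; ε/D = 6.44×10^-4; f = 0.01838
h_f = f(L/D)V²/2g = 1.787 m
Total head H = z + h_f = 29.3 + 1.787 = 31.09 m
P_hyd = ρgQH = 995.7·9.81·0.104·31.09 = 31.58 kW
P_shaft = P_hyd/η = 31.58/0.69 = 45.77 kW

P_shaft ≈ 45.8 kW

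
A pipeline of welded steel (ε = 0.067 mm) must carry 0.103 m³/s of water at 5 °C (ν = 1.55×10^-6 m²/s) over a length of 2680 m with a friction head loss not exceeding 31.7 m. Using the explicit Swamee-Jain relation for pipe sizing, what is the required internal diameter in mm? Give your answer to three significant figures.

D ≈ 266 mm

Swamee-Jain (Type III): D = 0.66·[ε^1.25·(LQ²/(gh_f))^4.75 + ν·Q^9.4·(L/(gh_f))^5.2]^0.04
LQ²/(gh_f) = 0.09143; L/(gh_f) = 8.618
Term 1 = ε^1.25·(…)^4.75 = 7.04×10^-11; Term 2 = ν·Q^9.4·(…)^5.2 = 5.96×10^-11
D = 0.66·(7.04×10^-11 + 5.96×10^-11)^0.04 = 0.2655 m = 266 mm
Check: V = 1.86 m/s, Re = 3.19×10^5, f = 0.01662, h_f = 29.6 m ≈ 31.7 m ✓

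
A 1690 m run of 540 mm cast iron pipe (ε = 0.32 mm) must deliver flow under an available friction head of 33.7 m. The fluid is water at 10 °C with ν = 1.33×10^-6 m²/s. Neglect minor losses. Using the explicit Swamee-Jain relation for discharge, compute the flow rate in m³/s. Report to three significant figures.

Swamee-Jain (Type II): Q = -0.965·√(gD⁵h_f/L)·ln[ε/(3.7D) + √(3.17ν²L/(gD³h_f))]
√(gD⁵h_f/L) = √(9.81·0.540⁵·33.7/1690) = 0.09477
ε/(3.7D) = 1.60×10^-4; √(3.17ν²L/(gD³h_f)) = 1.35×10^-5
Q = -0.965·0.09477·ln(1.737×10^-4) = 0.7919 m³/s
Check: V = 3.46 m/s, Re = 1.40×10^6, f = 0.01776, h_f = 33.9 m ≈ 33.7 m ✓

Q ≈ 0.792 m³/s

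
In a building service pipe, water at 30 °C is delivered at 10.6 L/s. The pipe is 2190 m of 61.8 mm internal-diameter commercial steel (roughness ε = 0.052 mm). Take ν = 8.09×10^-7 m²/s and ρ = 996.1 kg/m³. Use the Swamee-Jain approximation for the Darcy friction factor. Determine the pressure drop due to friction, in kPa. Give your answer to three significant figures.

Δp ≈ 4450 kPa

V = 4Q/(πD²) = 4·0.0106/(π·0.0618²) = 3.534 m/s
Re = VD/ν = 3.534·0.0618/8.09×10^-7 = 2.70×10^5 → turbulent
ε/D = 0.052/61.8 = 8.41×10^-4
Swamee-Jain: f = 0.02017
h_f = f(L/D)V²/(2g) = 0.02017·(2190/0.0618)·3.534²/(2·9.81) = 455.0 m
Δp = ρg·h_f = 996.1·9.81·455.0 = 4446 kPa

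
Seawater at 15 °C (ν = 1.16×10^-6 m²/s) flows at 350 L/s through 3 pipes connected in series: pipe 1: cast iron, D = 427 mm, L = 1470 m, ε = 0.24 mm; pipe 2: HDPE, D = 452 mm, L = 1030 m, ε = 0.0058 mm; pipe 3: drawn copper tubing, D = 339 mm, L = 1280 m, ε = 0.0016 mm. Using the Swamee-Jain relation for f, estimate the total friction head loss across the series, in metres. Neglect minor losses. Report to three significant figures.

H ≈ 58.6 m

Pipe 1: V = 2.444 m/s, Re = 9.00×10^5, ε/D = 5.62×10^-4, f = 0.01776, h_1 = f(L/D)V²/2g = 18.62 m
Pipe 2: V = 2.181 m/s, Re = 8.50×10^5, ε/D = 1.28×10^-5, f = 0.01221, h_2 = f(L/D)V²/2g = 6.750 m
Pipe 3: V = 3.878 m/s, Re = 1.13×10^6, ε/D = 4.72×10^-6, f = 0.01149, h_3 = f(L/D)V²/2g = 33.26 m
Series → Q common, losses add: H = Σh = 58.63 m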